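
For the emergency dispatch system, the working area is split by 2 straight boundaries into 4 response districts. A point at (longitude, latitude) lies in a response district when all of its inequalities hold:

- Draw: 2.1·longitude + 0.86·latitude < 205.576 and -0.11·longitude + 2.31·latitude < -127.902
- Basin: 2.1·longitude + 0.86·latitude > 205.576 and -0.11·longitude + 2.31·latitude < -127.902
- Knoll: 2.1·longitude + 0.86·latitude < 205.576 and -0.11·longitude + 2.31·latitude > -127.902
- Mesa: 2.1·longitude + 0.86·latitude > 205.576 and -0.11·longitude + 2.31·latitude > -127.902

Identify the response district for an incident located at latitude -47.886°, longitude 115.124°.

2.1·115.124 + 0.86·-47.886 = 200.578, which is < 205.576
-0.11·115.124 + 2.31·-47.886 = -123.280, which is > -127.902
This sign pattern matches Knoll.

Knoll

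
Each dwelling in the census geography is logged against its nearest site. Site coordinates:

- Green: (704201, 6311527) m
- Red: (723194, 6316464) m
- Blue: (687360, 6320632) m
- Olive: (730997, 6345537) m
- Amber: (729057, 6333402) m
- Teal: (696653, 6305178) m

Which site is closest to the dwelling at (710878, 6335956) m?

Amber

Squared distances to each site:
Green: 641358370.000; Red: 531621920.000; Blue: 787921300.000; Olive: 496569722.000; Amber: 336998957.000; Teal: 1149635909.000.
Minimum at Amber.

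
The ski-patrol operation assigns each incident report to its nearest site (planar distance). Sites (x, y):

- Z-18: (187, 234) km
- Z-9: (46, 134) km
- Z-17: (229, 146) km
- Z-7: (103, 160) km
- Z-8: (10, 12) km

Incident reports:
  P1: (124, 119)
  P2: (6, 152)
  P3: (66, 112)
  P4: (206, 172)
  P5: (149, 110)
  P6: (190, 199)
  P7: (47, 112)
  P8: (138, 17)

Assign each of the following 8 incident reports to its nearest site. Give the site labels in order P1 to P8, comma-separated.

Z-7, Z-9, Z-9, Z-17, Z-7, Z-18, Z-9, Z-8

P1 → Z-7 (d²=2122.00)
P2 → Z-9 (d²=1924.00)
P3 → Z-9 (d²=884.00)
P4 → Z-17 (d²=1205.00)
P5 → Z-7 (d²=4616.00)
P6 → Z-18 (d²=1234.00)
P7 → Z-9 (d²=485.00)
P8 → Z-8 (d²=16409.00)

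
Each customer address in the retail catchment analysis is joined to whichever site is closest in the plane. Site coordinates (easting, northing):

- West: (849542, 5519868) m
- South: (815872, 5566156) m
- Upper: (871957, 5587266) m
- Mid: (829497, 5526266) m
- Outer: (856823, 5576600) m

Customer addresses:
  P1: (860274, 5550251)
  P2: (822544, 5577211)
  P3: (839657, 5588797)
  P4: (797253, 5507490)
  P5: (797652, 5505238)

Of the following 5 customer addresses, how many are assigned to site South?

1

P1 → Outer
P2 → South
P3 → Outer
P4 → Mid
P5 → Mid
1 of the 5 goes to South.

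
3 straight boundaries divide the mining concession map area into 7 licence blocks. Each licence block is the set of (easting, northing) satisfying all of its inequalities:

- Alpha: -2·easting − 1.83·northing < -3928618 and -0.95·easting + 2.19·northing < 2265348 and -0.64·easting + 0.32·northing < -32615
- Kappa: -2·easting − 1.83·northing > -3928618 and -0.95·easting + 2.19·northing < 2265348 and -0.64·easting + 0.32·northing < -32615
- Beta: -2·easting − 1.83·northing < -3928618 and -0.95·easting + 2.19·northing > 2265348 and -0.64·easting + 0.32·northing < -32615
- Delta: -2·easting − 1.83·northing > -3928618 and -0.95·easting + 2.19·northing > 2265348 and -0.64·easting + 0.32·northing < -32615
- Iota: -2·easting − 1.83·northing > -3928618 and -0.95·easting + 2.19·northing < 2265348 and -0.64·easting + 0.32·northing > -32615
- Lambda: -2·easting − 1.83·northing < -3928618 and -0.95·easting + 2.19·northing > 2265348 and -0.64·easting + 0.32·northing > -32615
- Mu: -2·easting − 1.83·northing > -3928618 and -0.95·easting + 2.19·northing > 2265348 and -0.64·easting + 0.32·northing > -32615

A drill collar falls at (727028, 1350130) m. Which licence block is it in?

-2·727028 − 1.83·1350130 = -3924793.900, which is > -3928618
-0.95·727028 + 2.19·1350130 = 2266108.100, which is > 2265348
-0.64·727028 + 0.32·1350130 = -33256.320, which is < -32615
This sign pattern matches Delta.

Delta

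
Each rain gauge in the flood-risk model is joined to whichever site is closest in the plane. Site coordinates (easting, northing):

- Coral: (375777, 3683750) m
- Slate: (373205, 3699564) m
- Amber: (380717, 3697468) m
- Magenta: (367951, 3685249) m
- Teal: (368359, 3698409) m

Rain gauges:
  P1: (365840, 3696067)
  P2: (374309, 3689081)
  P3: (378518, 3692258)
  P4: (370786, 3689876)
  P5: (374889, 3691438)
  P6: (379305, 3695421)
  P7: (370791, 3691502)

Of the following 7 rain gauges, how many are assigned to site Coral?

2

P1 → Teal
P2 → Coral
P3 → Amber
P4 → Magenta
P5 → Coral
P6 → Amber
P7 → Magenta
2 of the 7 go to Coral.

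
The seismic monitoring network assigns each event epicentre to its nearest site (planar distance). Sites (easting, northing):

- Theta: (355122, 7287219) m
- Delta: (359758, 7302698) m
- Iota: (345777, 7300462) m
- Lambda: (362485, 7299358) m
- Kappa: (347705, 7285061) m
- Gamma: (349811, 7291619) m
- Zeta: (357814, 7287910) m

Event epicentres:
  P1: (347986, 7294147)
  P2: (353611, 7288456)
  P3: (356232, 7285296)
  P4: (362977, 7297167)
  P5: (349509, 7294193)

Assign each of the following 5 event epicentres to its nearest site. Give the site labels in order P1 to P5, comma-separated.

P1 → Gamma (d²=9721409.00)
P2 → Theta (d²=3813290.00)
P3 → Theta (d²=4930029.00)
P4 → Lambda (d²=5042545.00)
P5 → Gamma (d²=6716680.00)

Gamma, Theta, Theta, Lambda, Gamma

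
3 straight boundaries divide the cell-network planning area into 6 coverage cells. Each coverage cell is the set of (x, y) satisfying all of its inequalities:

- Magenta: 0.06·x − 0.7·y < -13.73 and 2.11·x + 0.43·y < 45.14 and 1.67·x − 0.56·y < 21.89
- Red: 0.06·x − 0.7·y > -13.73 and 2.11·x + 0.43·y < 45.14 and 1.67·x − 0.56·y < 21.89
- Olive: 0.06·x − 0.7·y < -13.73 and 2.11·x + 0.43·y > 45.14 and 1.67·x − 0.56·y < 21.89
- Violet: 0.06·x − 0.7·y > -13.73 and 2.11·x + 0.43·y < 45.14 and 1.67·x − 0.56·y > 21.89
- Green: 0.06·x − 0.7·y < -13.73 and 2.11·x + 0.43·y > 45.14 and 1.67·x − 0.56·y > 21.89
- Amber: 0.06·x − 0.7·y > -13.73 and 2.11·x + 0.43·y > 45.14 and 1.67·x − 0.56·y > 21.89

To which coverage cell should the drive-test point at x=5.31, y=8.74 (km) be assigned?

Red

0.06·5.31 − 0.7·8.74 = -5.799, which is > -13.73
2.11·5.31 + 0.43·8.74 = 14.962, which is < 45.14
1.67·5.31 − 0.56·8.74 = 3.973, which is < 21.89
This sign pattern matches Red.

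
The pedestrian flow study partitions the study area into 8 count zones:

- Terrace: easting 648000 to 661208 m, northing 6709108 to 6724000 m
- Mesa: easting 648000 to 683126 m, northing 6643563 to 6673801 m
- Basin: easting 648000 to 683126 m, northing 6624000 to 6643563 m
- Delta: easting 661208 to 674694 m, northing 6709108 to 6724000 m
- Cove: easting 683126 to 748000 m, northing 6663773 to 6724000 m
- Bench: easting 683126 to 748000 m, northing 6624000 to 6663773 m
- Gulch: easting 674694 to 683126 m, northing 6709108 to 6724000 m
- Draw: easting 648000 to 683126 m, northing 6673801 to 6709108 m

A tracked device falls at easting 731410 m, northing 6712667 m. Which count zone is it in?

Cove

The point has easting = 731410 and northing = 6712667.
Only Cove satisfies 683126 ≤ easting ≤ 748000 and 6663773 ≤ northing ≤ 6724000.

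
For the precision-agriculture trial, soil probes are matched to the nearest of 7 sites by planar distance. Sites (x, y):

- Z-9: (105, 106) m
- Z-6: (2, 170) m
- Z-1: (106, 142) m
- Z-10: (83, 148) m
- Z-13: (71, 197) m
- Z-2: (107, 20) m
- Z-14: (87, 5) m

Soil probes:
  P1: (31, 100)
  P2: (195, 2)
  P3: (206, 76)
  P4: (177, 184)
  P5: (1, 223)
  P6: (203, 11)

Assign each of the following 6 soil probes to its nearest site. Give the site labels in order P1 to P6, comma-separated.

P1 → Z-10 (d²=5008.00)
P2 → Z-2 (d²=8068.00)
P3 → Z-9 (d²=11101.00)
P4 → Z-1 (d²=6805.00)
P5 → Z-6 (d²=2810.00)
P6 → Z-2 (d²=9297.00)

Z-10, Z-2, Z-9, Z-1, Z-6, Z-2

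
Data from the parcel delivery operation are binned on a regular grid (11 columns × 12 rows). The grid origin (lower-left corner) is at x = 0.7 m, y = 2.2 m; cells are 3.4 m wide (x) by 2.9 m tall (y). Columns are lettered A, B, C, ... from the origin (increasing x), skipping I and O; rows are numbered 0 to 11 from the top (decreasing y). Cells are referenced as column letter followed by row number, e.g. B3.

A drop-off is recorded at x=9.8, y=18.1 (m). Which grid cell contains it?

C6

Column index: ⌊(9.8 − 0.7) / 3.4⌋ = ⌊2.676⌋ = 2 → column C
Row offset from origin: ⌊(18.1 − 2.2) / 2.9⌋ = ⌊5.483⌋ = 5 → row 6 (counted from top)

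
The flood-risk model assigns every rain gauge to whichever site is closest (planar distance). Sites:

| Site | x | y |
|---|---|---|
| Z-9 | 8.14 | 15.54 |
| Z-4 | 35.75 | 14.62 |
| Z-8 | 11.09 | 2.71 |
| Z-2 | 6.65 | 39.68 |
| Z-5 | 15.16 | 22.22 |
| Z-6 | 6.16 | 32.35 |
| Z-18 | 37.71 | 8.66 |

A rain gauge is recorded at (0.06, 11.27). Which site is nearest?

Z-9

Squared distances to each site:
Z-9: 83.519; Z-4: 1284.999; Z-8: 194.934; Z-2: 850.556; Z-5: 347.912; Z-6: 481.576; Z-18: 1424.335.
Minimum at Z-9.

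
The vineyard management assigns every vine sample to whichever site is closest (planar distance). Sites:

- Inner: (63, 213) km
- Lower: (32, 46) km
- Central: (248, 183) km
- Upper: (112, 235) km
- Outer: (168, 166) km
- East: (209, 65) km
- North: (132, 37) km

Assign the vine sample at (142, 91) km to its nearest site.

North

Squared distances to each site:
Inner: 21125.000; Lower: 14125.000; Central: 19700.000; Upper: 21636.000; Outer: 6301.000; East: 5165.000; North: 3016.000.
Minimum at North.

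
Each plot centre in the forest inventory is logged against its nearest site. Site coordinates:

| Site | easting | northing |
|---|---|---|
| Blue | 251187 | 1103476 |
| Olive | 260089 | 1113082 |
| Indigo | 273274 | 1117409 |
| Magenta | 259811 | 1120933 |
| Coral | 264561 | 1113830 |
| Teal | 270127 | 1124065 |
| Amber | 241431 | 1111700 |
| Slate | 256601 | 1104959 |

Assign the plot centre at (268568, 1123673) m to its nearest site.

Squared distances to each site:
Blue: 710017970.000; Olive: 184062722.000; Indigo: 61384132.000; Magenta: 84192649.000; Coral: 112940698.000; Teal: 2584145.000; Amber: 879769498.000; Slate: 493422885.000.
Minimum at Teal.

Teal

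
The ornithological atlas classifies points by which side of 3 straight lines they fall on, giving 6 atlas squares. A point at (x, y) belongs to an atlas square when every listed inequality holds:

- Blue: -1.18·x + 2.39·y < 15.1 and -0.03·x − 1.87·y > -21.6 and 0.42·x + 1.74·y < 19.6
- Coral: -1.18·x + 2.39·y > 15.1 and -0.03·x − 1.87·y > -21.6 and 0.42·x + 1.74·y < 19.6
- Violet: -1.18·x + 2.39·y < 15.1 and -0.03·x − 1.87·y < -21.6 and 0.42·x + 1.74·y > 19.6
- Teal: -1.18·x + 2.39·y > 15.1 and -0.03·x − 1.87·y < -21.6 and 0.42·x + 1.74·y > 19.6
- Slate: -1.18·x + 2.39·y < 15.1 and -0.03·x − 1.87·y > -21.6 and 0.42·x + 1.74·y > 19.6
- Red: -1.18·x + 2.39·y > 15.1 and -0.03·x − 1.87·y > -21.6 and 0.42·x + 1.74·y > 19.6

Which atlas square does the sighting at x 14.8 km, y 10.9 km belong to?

Slate

-1.18·14.8 + 2.39·10.9 = 8.587, which is < 15.1
-0.03·14.8 − 1.87·10.9 = -20.827, which is > -21.6
0.42·14.8 + 1.74·10.9 = 25.182, which is > 19.6
This sign pattern matches Slate.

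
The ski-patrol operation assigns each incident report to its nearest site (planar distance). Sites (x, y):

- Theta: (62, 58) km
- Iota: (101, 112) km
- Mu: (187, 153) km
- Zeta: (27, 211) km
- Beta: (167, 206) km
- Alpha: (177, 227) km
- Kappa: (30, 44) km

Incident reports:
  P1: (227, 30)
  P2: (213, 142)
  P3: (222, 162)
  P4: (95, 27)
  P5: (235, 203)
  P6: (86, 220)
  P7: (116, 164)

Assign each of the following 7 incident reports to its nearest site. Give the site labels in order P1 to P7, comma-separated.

Mu, Mu, Mu, Theta, Alpha, Zeta, Iota

P1 → Mu (d²=16729.00)
P2 → Mu (d²=797.00)
P3 → Mu (d²=1306.00)
P4 → Theta (d²=2050.00)
P5 → Alpha (d²=3940.00)
P6 → Zeta (d²=3562.00)
P7 → Iota (d²=2929.00)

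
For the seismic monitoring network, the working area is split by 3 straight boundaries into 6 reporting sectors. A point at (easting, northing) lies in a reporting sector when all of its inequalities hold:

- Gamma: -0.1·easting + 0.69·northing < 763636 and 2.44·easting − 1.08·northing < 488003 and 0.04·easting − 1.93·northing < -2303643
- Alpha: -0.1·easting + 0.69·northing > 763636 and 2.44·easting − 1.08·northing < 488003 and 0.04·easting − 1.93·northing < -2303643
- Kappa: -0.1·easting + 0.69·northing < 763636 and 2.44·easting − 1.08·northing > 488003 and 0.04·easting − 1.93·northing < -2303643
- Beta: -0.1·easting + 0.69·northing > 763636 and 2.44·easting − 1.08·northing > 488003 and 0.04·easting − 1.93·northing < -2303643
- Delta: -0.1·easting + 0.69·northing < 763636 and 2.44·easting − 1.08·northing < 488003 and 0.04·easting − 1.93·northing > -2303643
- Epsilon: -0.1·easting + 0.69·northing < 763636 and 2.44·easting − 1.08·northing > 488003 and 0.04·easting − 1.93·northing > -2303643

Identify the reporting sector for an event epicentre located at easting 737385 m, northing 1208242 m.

Epsilon

-0.1·737385 + 0.69·1208242 = 759948.480, which is < 763636
2.44·737385 − 1.08·1208242 = 494318.040, which is > 488003
0.04·737385 − 1.93·1208242 = -2302411.660, which is > -2303643
This sign pattern matches Epsilon.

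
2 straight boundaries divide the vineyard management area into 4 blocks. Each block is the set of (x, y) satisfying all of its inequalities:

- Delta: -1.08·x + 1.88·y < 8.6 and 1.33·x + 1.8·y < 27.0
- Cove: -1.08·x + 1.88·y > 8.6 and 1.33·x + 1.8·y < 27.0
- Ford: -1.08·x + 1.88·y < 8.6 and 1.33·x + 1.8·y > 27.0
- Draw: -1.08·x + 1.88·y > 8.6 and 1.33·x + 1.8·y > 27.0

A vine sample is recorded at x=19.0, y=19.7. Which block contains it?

-1.08·19.0 + 1.88·19.7 = 16.516, which is > 8.6
1.33·19.0 + 1.8·19.7 = 60.730, which is > 27.0
This sign pattern matches Draw.

Draw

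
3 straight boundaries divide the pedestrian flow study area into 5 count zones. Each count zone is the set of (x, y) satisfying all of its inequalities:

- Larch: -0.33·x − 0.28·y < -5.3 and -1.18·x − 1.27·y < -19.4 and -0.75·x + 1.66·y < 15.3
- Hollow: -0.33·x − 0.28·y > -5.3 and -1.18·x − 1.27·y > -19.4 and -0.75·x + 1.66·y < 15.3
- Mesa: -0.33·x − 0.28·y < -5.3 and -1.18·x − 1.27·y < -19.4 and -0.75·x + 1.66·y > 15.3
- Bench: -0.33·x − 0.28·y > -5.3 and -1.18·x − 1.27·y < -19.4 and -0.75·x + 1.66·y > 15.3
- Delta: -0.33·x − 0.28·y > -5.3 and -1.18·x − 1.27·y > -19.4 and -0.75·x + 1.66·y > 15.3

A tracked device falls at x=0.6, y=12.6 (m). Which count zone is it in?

-0.33·0.6 − 0.28·12.6 = -3.726, which is > -5.3
-1.18·0.6 − 1.27·12.6 = -16.710, which is > -19.4
-0.75·0.6 + 1.66·12.6 = 20.466, which is > 15.3
This sign pattern matches Delta.

Delta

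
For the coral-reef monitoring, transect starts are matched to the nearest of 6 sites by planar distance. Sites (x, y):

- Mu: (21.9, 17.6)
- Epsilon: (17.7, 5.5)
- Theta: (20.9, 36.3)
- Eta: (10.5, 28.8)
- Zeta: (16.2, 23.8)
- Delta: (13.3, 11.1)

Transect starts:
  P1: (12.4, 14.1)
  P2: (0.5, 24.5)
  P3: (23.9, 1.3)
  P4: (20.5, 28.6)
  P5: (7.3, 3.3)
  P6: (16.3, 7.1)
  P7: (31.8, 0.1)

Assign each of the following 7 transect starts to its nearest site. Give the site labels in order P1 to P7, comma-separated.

Delta, Eta, Epsilon, Zeta, Delta, Epsilon, Epsilon

P1 → Delta (d²=9.81)
P2 → Eta (d²=118.49)
P3 → Epsilon (d²=56.08)
P4 → Zeta (d²=41.53)
P5 → Delta (d²=96.84)
P6 → Epsilon (d²=4.52)
P7 → Epsilon (d²=227.97)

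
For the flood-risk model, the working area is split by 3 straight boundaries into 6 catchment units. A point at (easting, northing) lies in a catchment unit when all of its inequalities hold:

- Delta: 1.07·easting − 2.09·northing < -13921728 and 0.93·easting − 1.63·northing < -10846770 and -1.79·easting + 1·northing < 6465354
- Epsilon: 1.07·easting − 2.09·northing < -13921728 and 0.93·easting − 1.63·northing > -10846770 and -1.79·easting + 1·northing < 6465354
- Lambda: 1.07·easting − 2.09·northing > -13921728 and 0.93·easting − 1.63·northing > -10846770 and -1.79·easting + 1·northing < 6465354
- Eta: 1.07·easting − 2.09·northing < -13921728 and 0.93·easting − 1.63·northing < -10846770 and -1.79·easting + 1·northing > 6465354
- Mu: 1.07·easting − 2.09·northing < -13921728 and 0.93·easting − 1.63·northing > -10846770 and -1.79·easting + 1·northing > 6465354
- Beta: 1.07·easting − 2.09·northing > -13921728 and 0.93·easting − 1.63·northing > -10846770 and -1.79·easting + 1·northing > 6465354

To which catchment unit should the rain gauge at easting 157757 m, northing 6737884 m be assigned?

1.07·157757 − 2.09·6737884 = -13913377.570, which is > -13921728
0.93·157757 − 1.63·6737884 = -10836036.910, which is > -10846770
-1.79·157757 + 1·6737884 = 6455498.970, which is < 6465354
This sign pattern matches Lambda.

Lambda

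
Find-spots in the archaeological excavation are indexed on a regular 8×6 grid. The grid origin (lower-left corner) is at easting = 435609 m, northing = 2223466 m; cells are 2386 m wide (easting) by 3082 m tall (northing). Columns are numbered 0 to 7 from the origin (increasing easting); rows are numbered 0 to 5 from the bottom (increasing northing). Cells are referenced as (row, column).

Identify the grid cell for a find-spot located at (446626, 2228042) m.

Column index: ⌊(446626 − 435609) / 2386⌋ = ⌊4.617⌋ = 4
Row offset from origin: ⌊(2228042 − 2223466) / 3082⌋ = ⌊1.485⌋ = 1 → row 1

(1, 4)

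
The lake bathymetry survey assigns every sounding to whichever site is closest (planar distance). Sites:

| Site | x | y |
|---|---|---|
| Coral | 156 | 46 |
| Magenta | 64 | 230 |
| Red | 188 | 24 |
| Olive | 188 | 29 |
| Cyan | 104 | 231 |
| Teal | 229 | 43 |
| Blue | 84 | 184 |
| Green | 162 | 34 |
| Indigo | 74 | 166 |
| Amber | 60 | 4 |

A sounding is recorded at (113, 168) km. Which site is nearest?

Squared distances to each site:
Coral: 16733.000; Magenta: 6245.000; Red: 26361.000; Olive: 24946.000; Cyan: 4050.000; Teal: 29081.000; Blue: 1097.000; Green: 20357.000; Indigo: 1525.000; Amber: 29705.000.
Minimum at Blue.

Blue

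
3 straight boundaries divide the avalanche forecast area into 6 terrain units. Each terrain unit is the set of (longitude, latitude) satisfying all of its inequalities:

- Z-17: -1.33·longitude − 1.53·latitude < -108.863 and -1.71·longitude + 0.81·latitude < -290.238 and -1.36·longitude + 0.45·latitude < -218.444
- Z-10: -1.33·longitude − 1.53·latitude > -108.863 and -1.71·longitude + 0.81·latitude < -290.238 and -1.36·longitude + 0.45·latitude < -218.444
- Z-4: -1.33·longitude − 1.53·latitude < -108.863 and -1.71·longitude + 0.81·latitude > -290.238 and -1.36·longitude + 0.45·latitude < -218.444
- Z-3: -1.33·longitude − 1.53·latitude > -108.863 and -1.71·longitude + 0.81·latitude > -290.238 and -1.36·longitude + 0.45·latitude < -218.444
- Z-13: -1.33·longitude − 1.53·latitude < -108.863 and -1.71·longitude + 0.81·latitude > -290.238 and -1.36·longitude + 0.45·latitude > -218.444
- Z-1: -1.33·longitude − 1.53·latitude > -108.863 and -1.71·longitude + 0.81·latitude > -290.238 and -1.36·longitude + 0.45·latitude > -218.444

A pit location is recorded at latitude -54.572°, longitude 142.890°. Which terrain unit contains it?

-1.33·142.890 − 1.53·-54.572 = -106.549, which is > -108.863
-1.71·142.890 + 0.81·-54.572 = -288.545, which is > -290.238
-1.36·142.890 + 0.45·-54.572 = -218.888, which is < -218.444
This sign pattern matches Z-3.

Z-3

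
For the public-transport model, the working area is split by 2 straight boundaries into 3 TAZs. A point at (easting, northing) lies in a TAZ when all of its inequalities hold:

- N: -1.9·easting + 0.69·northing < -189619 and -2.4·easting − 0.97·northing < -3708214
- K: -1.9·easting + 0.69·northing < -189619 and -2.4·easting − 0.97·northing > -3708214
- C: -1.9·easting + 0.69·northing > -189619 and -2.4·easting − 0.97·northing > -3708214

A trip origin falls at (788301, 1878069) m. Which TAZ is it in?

N

-1.9·788301 + 0.69·1878069 = -201904.290, which is < -189619
-2.4·788301 − 0.97·1878069 = -3713649.330, which is < -3708214
This sign pattern matches N.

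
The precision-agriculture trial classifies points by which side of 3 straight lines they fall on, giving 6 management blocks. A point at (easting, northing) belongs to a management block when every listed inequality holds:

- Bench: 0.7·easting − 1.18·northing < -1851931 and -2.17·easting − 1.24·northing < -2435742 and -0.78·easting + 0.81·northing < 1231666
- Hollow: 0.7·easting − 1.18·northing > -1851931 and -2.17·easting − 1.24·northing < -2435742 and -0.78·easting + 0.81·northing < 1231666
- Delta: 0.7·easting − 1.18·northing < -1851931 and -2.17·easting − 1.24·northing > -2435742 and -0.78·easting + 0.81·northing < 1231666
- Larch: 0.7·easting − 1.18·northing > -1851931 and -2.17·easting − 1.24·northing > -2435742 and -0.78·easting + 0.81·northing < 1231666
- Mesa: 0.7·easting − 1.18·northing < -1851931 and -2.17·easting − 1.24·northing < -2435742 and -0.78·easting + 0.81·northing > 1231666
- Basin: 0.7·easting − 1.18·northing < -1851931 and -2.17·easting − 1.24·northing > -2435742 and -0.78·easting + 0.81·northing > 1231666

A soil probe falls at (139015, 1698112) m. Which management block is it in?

Basin

0.7·139015 − 1.18·1698112 = -1906461.660, which is < -1851931
-2.17·139015 − 1.24·1698112 = -2407321.430, which is > -2435742
-0.78·139015 + 0.81·1698112 = 1267039.020, which is > 1231666
This sign pattern matches Basin.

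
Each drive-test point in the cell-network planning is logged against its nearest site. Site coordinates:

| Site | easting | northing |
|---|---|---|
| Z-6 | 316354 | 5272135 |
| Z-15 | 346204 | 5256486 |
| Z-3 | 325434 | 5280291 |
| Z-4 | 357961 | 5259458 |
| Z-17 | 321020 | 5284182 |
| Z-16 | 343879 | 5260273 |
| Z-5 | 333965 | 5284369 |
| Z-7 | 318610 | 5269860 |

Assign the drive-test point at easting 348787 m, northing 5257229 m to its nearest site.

Z-15

Squared distances to each site:
Z-6: 1274088325.000; Z-15: 7223938.000; Z-3: 1077218453.000; Z-4: 89130717.000; Z-17: 1497470498.000; Z-16: 33354400.000; Z-5: 956271284.000; Z-7: 1070193490.000.
Minimum at Z-15.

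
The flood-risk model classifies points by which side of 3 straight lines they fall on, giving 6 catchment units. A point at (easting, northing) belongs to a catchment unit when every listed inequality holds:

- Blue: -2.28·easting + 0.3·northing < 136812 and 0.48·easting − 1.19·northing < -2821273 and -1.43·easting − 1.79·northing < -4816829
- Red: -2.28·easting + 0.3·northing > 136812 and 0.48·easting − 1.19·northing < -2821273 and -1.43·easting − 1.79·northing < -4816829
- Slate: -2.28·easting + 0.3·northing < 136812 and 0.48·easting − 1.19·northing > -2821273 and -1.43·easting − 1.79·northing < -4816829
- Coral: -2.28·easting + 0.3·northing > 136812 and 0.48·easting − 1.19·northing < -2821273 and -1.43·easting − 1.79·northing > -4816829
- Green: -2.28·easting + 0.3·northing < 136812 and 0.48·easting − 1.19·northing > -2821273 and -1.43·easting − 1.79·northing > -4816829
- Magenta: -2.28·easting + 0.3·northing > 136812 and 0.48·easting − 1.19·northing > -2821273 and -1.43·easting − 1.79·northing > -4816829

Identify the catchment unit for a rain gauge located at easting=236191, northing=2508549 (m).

-2.28·236191 + 0.3·2508549 = 214049.220, which is > 136812
0.48·236191 − 1.19·2508549 = -2871801.630, which is < -2821273
-1.43·236191 − 1.79·2508549 = -4828055.840, which is < -4816829
This sign pattern matches Red.

Red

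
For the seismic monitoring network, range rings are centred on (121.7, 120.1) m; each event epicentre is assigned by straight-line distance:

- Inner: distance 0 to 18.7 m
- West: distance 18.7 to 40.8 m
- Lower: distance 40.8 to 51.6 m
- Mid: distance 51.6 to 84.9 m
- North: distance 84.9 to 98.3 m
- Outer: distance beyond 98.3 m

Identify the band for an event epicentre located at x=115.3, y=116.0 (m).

Distance = √((115.3−121.7)² + (116.0−120.1)²) = √(40.960 + 16.810) = 7.601 m.
0 ≤ 7.601 < 18.7 → Inner.

Inner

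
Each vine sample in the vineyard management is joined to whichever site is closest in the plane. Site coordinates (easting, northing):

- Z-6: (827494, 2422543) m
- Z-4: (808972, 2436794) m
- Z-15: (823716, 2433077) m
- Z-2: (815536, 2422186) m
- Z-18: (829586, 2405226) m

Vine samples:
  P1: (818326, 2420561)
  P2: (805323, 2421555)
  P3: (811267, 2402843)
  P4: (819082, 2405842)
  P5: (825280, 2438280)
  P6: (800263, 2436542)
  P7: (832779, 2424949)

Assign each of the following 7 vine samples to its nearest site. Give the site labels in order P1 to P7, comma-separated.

Z-2, Z-2, Z-18, Z-18, Z-15, Z-4, Z-6

P1 → Z-2 (d²=10424725.00)
P2 → Z-2 (d²=104703530.00)
P3 → Z-18 (d²=341264450.00)
P4 → Z-18 (d²=110713472.00)
P5 → Z-15 (d²=29517305.00)
P6 → Z-4 (d²=75910185.00)
P7 → Z-6 (d²=33720061.00)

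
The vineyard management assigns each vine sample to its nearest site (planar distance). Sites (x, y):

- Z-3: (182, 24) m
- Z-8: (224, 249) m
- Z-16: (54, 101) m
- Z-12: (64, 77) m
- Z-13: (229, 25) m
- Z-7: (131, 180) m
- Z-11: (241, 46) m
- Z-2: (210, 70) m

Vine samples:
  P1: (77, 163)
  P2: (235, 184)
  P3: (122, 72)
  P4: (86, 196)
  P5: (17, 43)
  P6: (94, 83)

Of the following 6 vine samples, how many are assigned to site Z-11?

0

P1 → Z-7
P2 → Z-8
P3 → Z-12
P4 → Z-7
P5 → Z-12
P6 → Z-12
0 of the 6 go to Z-11.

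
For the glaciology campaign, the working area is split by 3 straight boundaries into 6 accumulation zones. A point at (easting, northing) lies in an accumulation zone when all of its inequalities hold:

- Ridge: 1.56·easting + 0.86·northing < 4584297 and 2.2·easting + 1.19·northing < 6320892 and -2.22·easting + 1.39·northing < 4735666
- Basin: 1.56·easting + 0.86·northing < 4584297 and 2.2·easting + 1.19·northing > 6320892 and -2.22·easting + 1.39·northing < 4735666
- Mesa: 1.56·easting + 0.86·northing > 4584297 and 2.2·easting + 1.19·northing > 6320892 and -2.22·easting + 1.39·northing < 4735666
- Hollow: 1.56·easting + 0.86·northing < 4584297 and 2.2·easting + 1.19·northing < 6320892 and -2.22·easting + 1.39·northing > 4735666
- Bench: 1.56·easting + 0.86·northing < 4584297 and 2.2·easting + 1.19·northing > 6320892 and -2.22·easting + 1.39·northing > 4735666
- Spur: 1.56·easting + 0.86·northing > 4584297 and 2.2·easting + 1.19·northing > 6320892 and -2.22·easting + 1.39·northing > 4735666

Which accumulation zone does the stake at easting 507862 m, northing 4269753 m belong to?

1.56·507862 + 0.86·4269753 = 4464252.300, which is < 4584297
2.2·507862 + 1.19·4269753 = 6198302.470, which is < 6320892
-2.22·507862 + 1.39·4269753 = 4807503.030, which is > 4735666
This sign pattern matches Hollow.

Hollow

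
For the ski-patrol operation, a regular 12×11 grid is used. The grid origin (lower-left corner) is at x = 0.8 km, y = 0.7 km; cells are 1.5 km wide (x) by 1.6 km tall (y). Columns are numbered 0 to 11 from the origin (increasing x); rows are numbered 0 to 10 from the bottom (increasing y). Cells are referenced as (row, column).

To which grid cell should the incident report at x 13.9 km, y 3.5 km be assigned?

Column index: ⌊(13.9 − 0.8) / 1.5⌋ = ⌊8.733⌋ = 8
Row offset from origin: ⌊(3.5 − 0.7) / 1.6⌋ = ⌊1.750⌋ = 1 → row 1

(1, 8)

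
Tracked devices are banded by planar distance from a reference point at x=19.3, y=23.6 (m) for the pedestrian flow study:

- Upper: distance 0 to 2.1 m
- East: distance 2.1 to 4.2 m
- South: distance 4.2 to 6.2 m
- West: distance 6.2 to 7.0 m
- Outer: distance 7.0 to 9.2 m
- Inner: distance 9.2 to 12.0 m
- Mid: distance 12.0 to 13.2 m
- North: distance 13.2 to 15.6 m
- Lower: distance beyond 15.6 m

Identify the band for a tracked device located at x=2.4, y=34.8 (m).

Distance = √((2.4−19.3)² + (34.8−23.6)²) = √(285.610 + 125.440) = 20.274 m.
15.6 ≤ 20.274 < ∞ → Lower.

Lower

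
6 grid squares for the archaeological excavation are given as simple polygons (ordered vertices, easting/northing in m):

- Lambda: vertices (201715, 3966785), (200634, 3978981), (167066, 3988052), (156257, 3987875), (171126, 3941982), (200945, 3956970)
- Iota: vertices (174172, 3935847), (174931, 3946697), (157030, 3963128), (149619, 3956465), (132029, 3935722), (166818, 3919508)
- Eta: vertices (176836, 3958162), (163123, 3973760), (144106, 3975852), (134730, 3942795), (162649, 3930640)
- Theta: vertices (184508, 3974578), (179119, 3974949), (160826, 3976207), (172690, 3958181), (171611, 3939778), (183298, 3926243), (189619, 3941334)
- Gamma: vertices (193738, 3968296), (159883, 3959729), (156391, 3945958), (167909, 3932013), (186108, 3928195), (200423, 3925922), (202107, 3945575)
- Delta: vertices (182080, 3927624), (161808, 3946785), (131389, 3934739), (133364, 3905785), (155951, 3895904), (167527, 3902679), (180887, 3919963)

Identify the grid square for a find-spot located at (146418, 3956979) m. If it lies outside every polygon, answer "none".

Eta

Cast a ray rightward from (146418, 3956979). For each polygon, the edges (by vertex number in listed order) whose endpoints lie on opposite sides of northing = 3956979, where each meets that height, and whether that is right or left of the point:
Lambda: 4–5 at easting≈166267.1 (right), 6–1 at easting≈200945.7 (right) → 2 crossings.
Iota: 2–3 at easting≈163729.1 (right), 3–4 at easting≈150190.7 (right) → 2 crossings.
Eta: 3–4 at easting≈138753.0 (left), 5–1 at easting≈176226.2 (right) → 1 crossing.
Theta: 4–5 at easting≈172619.5 (right), 7–1 at easting≈187213.7 (right) → 2 crossings.
Gamma: 2–3 at easting≈159185.7 (right), 7–1 at easting≈197906.5 (right) → 2 crossings.
Delta: no edge straddles that height → 0 crossings.
Only Eta has an odd count, so the point is inside Eta.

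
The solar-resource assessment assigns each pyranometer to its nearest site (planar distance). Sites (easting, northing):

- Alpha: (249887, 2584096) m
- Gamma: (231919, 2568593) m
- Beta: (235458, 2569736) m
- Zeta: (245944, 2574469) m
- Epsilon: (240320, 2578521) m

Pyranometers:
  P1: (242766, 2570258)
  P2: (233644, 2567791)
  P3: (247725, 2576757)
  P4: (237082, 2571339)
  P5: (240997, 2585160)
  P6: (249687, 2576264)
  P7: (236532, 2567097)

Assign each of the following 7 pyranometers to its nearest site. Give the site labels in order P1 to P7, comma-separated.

Zeta, Gamma, Zeta, Beta, Epsilon, Zeta, Beta

P1 → Zeta (d²=27832205.00)
P2 → Gamma (d²=3618829.00)
P3 → Zeta (d²=8406905.00)
P4 → Beta (d²=5206985.00)
P5 → Epsilon (d²=44534650.00)
P6 → Zeta (d²=17232074.00)
P7 → Beta (d²=8117797.00)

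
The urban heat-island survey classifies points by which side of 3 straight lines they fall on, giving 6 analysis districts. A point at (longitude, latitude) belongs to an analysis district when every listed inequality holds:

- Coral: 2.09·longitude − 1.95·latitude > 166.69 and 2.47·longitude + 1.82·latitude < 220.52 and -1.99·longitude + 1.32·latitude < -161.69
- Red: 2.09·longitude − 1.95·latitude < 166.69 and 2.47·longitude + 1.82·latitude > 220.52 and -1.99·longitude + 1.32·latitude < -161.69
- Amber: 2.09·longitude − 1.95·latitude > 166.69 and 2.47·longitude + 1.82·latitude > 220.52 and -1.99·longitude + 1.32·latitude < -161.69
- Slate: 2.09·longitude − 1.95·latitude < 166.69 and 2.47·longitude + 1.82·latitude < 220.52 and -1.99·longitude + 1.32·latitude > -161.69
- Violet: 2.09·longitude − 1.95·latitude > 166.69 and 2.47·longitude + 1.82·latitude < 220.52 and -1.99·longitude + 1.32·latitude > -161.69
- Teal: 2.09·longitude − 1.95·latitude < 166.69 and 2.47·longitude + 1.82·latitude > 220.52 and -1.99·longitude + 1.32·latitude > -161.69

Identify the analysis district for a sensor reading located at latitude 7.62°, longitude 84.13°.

Teal

2.09·84.13 − 1.95·7.62 = 160.973, which is < 166.69
2.47·84.13 + 1.82·7.62 = 221.669, which is > 220.52
-1.99·84.13 + 1.32·7.62 = -157.360, which is > -161.69
This sign pattern matches Teal.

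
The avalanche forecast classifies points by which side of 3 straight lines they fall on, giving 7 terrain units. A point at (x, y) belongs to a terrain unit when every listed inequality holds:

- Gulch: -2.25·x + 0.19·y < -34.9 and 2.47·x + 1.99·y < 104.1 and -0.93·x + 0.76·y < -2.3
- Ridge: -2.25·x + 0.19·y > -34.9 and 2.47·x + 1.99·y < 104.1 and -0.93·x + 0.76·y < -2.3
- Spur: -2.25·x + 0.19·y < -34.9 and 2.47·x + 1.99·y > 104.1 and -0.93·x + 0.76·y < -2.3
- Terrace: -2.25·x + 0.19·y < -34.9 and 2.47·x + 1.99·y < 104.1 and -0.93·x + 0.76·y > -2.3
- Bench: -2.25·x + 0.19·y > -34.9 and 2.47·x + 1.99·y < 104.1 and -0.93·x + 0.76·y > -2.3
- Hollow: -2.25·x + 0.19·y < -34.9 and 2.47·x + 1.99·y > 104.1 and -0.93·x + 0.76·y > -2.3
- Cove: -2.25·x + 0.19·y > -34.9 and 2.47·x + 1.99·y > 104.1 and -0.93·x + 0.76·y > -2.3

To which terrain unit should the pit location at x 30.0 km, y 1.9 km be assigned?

-2.25·30.0 + 0.19·1.9 = -67.139, which is < -34.9
2.47·30.0 + 1.99·1.9 = 77.881, which is < 104.1
-0.93·30.0 + 0.76·1.9 = -26.456, which is < -2.3
This sign pattern matches Gulch.

Gulch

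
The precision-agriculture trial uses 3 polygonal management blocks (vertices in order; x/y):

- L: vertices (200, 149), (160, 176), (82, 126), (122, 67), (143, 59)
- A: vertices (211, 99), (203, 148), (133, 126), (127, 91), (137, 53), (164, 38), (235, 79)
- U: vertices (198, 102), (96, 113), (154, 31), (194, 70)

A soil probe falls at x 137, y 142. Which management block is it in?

L

Cast a ray rightward from (137, 142). For each polygon, the edges (by vertex number in listed order) whose endpoints lie on opposite sides of y = 142, where each meets that height, and whether that is right or left of the point:
L: 2–3 at x≈107.0 (left), 5–1 at x≈195.6 (right) → 1 crossing.
A: 1–2 at x≈204.0 (right), 2–3 at x≈183.9 (right) → 2 crossings.
U: no edge straddles that height → 0 crossings.
Only L has an odd count, so the point is inside L.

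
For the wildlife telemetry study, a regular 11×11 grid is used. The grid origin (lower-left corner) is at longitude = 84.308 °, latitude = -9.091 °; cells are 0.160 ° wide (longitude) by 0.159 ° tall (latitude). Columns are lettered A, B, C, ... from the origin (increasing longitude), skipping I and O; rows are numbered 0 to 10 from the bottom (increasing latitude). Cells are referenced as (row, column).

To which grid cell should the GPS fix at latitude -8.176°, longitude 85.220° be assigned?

Column index: ⌊(85.220 − 84.308) / 0.160⌋ = ⌊5.700⌋ = 5 → column F
Row offset from origin: ⌊(-8.176 − -9.091) / 0.159⌋ = ⌊5.755⌋ = 5 → row 5

(5, F)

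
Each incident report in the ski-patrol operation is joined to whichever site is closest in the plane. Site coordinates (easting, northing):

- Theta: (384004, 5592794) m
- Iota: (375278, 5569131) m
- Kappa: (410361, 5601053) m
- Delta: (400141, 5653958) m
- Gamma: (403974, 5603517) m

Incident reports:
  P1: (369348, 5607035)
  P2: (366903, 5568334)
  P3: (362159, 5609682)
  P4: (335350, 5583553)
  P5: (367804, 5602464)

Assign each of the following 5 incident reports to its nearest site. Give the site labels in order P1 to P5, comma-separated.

P1 → Theta (d²=417604417.00)
P2 → Iota (d²=70775834.00)
P3 → Theta (d²=762408569.00)
P4 → Iota (d²=1802239268.00)
P5 → Theta (d²=355948900.00)

Theta, Iota, Theta, Iota, Theta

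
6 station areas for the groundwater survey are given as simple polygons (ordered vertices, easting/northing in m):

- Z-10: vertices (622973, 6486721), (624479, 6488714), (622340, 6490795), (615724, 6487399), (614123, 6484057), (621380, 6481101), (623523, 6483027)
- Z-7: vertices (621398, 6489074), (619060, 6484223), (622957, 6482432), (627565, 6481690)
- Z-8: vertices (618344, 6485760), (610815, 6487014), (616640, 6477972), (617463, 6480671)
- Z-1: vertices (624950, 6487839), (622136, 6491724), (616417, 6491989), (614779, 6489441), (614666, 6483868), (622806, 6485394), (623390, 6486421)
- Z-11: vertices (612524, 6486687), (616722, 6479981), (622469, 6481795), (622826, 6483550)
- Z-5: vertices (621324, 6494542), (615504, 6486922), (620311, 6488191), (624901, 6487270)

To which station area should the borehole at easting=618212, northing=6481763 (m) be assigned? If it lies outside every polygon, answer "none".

Cast a ray rightward from (618212, 6481763). For each polygon, the edges (by vertex number in listed order) whose endpoints lie on opposite sides of northing = 6481763, where each meets that height, and whether that is right or left of the point:
Z-10: 5–6 at easting≈619754.8 (right), 6–7 at easting≈622116.6 (right) → 2 crossings.
Z-7: 3–4 at easting≈627111.7 (right), 4–1 at easting≈627504.0 (right) → 2 crossings.
Z-8: 2–3 at easting≈614197.8 (left), 4–1 at easting≈617652.0 (left) → 0 crossings.
Z-1: no edge straddles that height → 0 crossings.
Z-11: 1–2 at easting≈615606.5 (left), 2–3 at easting≈622367.6 (right) → 1 crossing.
Z-5: no edge straddles that height → 0 crossings.
Only Z-11 has an odd count, so the point is inside Z-11.

Z-11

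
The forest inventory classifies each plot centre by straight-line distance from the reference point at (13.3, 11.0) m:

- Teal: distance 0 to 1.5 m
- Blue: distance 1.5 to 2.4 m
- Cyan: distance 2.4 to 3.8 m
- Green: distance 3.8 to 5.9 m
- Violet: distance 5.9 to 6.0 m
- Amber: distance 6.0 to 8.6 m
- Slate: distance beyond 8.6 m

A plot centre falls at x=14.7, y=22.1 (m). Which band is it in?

Slate

Distance = √((14.7−13.3)² + (22.1−11.0)²) = √(1.960 + 123.210) = 11.188 m.
8.6 ≤ 11.188 < ∞ → Slate.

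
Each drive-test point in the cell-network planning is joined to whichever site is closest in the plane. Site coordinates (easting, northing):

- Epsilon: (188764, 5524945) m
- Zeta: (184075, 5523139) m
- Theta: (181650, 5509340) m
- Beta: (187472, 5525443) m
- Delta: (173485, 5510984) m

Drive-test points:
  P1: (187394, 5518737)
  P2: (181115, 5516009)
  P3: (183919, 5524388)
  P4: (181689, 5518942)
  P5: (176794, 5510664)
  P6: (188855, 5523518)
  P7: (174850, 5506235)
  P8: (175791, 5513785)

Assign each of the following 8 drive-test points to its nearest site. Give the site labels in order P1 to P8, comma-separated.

P1 → Zeta (d²=30393365.00)
P2 → Theta (d²=44761786.00)
P3 → Zeta (d²=1584337.00)
P4 → Zeta (d²=23307805.00)
P5 → Delta (d²=11051881.00)
P6 → Epsilon (d²=2044610.00)
P7 → Delta (d²=24416226.00)
P8 → Delta (d²=13163237.00)

Zeta, Theta, Zeta, Zeta, Delta, Epsilon, Delta, Delta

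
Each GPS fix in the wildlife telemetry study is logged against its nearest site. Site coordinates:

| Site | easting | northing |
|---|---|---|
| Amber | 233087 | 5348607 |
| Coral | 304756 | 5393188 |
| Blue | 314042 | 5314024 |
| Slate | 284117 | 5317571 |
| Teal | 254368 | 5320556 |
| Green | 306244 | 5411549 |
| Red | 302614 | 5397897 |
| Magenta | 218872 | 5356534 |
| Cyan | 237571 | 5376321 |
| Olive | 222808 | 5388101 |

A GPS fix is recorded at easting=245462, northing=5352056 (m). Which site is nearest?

Squared distances to each site:
Amber: 165036226.000; Coral: 5207619860.000; Blue: 6149649424.000; Slate: 2683424250.000; Teal: 1071566836.000; Green: 7233868573.000; Red: 5367748385.000; Magenta: 727080584.000; Cyan: 651058106.000; Olive: 1812445741.000.
Minimum at Amber.

Amber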